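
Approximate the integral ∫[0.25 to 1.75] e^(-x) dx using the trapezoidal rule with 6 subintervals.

f(x) = e^(-x)
a = 0.25, b = 1.75, n = 6
h = (b - a)/n = 0.250000

Trapezoidal rule: (h/2)[f(x₀) + 2f(x₁) + 2f(x₂) + ... + f(xₙ)]

x_0 = 0.2500, f(x_0) = 0.778801, coefficient = 1
x_1 = 0.5000, f(x_1) = 0.606531, coefficient = 2
x_2 = 0.7500, f(x_2) = 0.472367, coefficient = 2
x_3 = 1.0000, f(x_3) = 0.367879, coefficient = 2
x_4 = 1.2500, f(x_4) = 0.286505, coefficient = 2
x_5 = 1.5000, f(x_5) = 0.223130, coefficient = 2
x_6 = 1.7500, f(x_6) = 0.173774, coefficient = 1

I ≈ (0.250000/2) × 4.865398 = 0.608175
Exact value: 0.605027
Error: 0.003148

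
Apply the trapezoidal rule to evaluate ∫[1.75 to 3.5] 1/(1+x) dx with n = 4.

f(x) = 1/(1+x)
a = 1.75, b = 3.5, n = 4
h = (b - a)/n = 0.437500

Trapezoidal rule: (h/2)[f(x₀) + 2f(x₁) + 2f(x₂) + ... + f(xₙ)]

x_0 = 1.7500, f(x_0) = 0.363636, coefficient = 1
x_1 = 2.1875, f(x_1) = 0.313725, coefficient = 2
x_2 = 2.6250, f(x_2) = 0.275862, coefficient = 2
x_3 = 3.0625, f(x_3) = 0.246154, coefficient = 2
x_4 = 3.5000, f(x_4) = 0.222222, coefficient = 1

I ≈ (0.437500/2) × 2.257341 = 0.493793
Exact value: 0.492476
Error: 0.001317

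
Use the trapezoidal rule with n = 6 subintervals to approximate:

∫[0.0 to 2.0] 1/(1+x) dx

f(x) = 1/(1+x)
a = 0.0, b = 2.0, n = 6
h = (b - a)/n = 0.333333

Trapezoidal rule: (h/2)[f(x₀) + 2f(x₁) + 2f(x₂) + ... + f(xₙ)]

x_0 = 0.0000, f(x_0) = 1.000000, coefficient = 1
x_1 = 0.3333, f(x_1) = 0.750000, coefficient = 2
x_2 = 0.6667, f(x_2) = 0.600000, coefficient = 2
x_3 = 1.0000, f(x_3) = 0.500000, coefficient = 2
x_4 = 1.3333, f(x_4) = 0.428571, coefficient = 2
x_5 = 1.6667, f(x_5) = 0.375000, coefficient = 2
x_6 = 2.0000, f(x_6) = 0.333333, coefficient = 1

I ≈ (0.333333/2) × 6.640476 = 1.106746
Exact value: 1.098612
Error: 0.008134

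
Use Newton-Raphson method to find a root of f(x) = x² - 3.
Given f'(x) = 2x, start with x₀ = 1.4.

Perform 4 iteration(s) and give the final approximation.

f(x) = x² - 3
f'(x) = 2x
x₀ = 1.4

Newton-Raphson formula: x_{n+1} = x_n - f(x_n)/f'(x_n)

Iteration 1:
  f(1.400000) = -1.040000
  f'(1.400000) = 2.800000
  x_1 = 1.400000 - (-1.040000)/2.800000 = 1.771429
Iteration 2:
  f(1.771429) = 0.137959
  f'(1.771429) = 3.542857
  x_2 = 1.771429 - 0.137959/3.542857 = 1.732488
Iteration 3:
  f(1.732488) = 0.001516
  f'(1.732488) = 3.464977
  x_3 = 1.732488 - 0.001516/3.464977 = 1.732051
Iteration 4:
  f(1.732051) = 0.000000
  f'(1.732051) = 3.464102
  x_4 = 1.732051 - 0.000000/3.464102 = 1.732051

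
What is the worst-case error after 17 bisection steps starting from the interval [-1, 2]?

Bisection error bound: |error| ≤ (b-a)/2^n
|error| ≤ (2 - (-1))/2^17 = 3/2^17
|error| ≤ 0.0000228882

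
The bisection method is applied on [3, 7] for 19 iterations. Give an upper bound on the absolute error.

Bisection error bound: |error| ≤ (b-a)/2^n
|error| ≤ (7 - 3)/2^19 = 4/2^19
|error| ≤ 0.0000076294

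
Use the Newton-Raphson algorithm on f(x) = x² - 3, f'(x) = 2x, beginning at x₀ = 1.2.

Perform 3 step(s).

f(x) = x² - 3
f'(x) = 2x
x₀ = 1.2

Newton-Raphson formula: x_{n+1} = x_n - f(x_n)/f'(x_n)

Iteration 1:
  f(1.200000) = -1.560000
  f'(1.200000) = 2.400000
  x_1 = 1.200000 - (-1.560000)/2.400000 = 1.850000
Iteration 2:
  f(1.850000) = 0.422500
  f'(1.850000) = 3.700000
  x_2 = 1.850000 - 0.422500/3.700000 = 1.735811
Iteration 3:
  f(1.735811) = 0.013039
  f'(1.735811) = 3.471622
  x_3 = 1.735811 - 0.013039/3.471622 = 1.732055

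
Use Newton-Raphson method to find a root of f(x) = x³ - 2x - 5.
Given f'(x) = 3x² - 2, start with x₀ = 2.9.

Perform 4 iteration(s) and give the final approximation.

f(x) = x³ - 2x - 5
f'(x) = 3x² - 2
x₀ = 2.9

Newton-Raphson formula: x_{n+1} = x_n - f(x_n)/f'(x_n)

Iteration 1:
  f(2.900000) = 13.589000
  f'(2.900000) = 23.230000
  x_1 = 2.900000 - 13.589000/23.230000 = 2.315024
Iteration 2:
  f(2.315024) = 2.776939
  f'(2.315024) = 14.078004
  x_2 = 2.315024 - 2.776939/14.078004 = 2.117770
Iteration 3:
  f(2.117770) = 0.262551
  f'(2.117770) = 11.454848
  x_3 = 2.117770 - 0.262551/11.454848 = 2.094849
Iteration 4:
  f(2.094849) = 0.003326
  f'(2.094849) = 11.165182
  x_4 = 2.094849 - 0.003326/11.165182 = 2.094552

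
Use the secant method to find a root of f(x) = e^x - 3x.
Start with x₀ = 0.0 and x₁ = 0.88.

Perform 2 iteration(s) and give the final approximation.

f(x) = e^x - 3x
x₀ = 0.0, x₁ = 0.88

Secant formula: x_{n+1} = x_n - f(x_n)(x_n - x_{n-1})/(f(x_n) - f(x_{n-1}))

Iteration 1:
  f(0.000000) = 1.000000
  f(0.880000) = -0.229100
  x_2 = 0.880000 - (-0.229100)×(0.880000 - 0.000000)/(-0.229100 - 1.000000)
       = 0.715971
Iteration 2:
  f(0.880000) = -0.229100
  f(0.715971) = -0.101740
  x_3 = 0.715971 - (-0.101740)×(0.715971 - 0.880000)/(-0.101740 - (-0.229100))
       = 0.584938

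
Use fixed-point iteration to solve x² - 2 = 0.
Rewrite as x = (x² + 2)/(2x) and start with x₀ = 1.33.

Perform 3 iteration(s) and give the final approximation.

Equation: x² - 2 = 0
Fixed-point form: x = (x² + 2)/(2x)
x₀ = 1.33

x_1 = g(1.330000) = 1.416880
x_2 = g(1.416880) = 1.414216
x_3 = g(1.414216) = 1.414214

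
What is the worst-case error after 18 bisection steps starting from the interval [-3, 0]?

Bisection error bound: |error| ≤ (b-a)/2^n
|error| ≤ (0 - (-3))/2^18 = 3/2^18
|error| ≤ 0.0000114441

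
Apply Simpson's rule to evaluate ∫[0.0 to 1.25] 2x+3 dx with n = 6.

f(x) = 2x+3
a = 0.0, b = 1.25, n = 6
h = (b - a)/n = 0.208333

Simpson's rule: (h/3)[f(x₀) + 4f(x₁) + 2f(x₂) + ... + f(xₙ)]

x_0 = 0.0000, f(x_0) = 3.000000, coefficient = 1
x_1 = 0.2083, f(x_1) = 3.416667, coefficient = 4
x_2 = 0.4167, f(x_2) = 3.833333, coefficient = 2
x_3 = 0.6250, f(x_3) = 4.250000, coefficient = 4
x_4 = 0.8333, f(x_4) = 4.666667, coefficient = 2
x_5 = 1.0417, f(x_5) = 5.083333, coefficient = 4
x_6 = 1.2500, f(x_6) = 5.500000, coefficient = 1

I ≈ (0.208333/3) × 76.500000 = 5.312500
Exact value: 5.312500
Error: 0.000000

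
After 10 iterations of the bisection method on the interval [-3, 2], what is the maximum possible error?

Bisection error bound: |error| ≤ (b-a)/2^n
|error| ≤ (2 - (-3))/2^10 = 5/2^10
|error| ≤ 0.0048828125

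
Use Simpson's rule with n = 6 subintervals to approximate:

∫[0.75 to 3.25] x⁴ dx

f(x) = x⁴
a = 0.75, b = 3.25, n = 6
h = (b - a)/n = 0.416667

Simpson's rule: (h/3)[f(x₀) + 4f(x₁) + 2f(x₂) + ... + f(xₙ)]

x_0 = 0.7500, f(x_0) = 0.316406, coefficient = 1
x_1 = 1.1667, f(x_1) = 1.852623, coefficient = 4
x_2 = 1.5833, f(x_2) = 6.284770, coefficient = 2
x_3 = 2.0000, f(x_3) = 16.000000, coefficient = 4
x_4 = 2.4167, f(x_4) = 34.108845, coefficient = 2
x_5 = 2.8333, f(x_5) = 64.445216, coefficient = 4
x_6 = 3.2500, f(x_6) = 111.566406, coefficient = 1

I ≈ (0.416667/3) × 521.861400 = 72.480750
Exact value: 72.470703
Error: 0.010047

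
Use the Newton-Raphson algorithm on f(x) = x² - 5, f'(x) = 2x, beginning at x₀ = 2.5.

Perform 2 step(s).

f(x) = x² - 5
f'(x) = 2x
x₀ = 2.5

Newton-Raphson formula: x_{n+1} = x_n - f(x_n)/f'(x_n)

Iteration 1:
  f(2.500000) = 1.250000
  f'(2.500000) = 5.000000
  x_1 = 2.500000 - 1.250000/5.000000 = 2.250000
Iteration 2:
  f(2.250000) = 0.062500
  f'(2.250000) = 4.500000
  x_2 = 2.250000 - 0.062500/4.500000 = 2.236111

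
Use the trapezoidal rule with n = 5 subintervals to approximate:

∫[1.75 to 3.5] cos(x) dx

f(x) = cos(x)
a = 1.75, b = 3.5, n = 5
h = (b - a)/n = 0.350000

Trapezoidal rule: (h/2)[f(x₀) + 2f(x₁) + 2f(x₂) + ... + f(xₙ)]

x_0 = 1.7500, f(x_0) = -0.178246, coefficient = 1
x_1 = 2.1000, f(x_1) = -0.504846, coefficient = 2
x_2 = 2.4500, f(x_2) = -0.770231, coefficient = 2
x_3 = 2.8000, f(x_3) = -0.942222, coefficient = 2
x_4 = 3.1500, f(x_4) = -0.999965, coefficient = 2
x_5 = 3.5000, f(x_5) = -0.936457, coefficient = 1

I ≈ (0.350000/2) × -7.549231 = -1.321116
Exact value: -1.334769
Error: 0.013654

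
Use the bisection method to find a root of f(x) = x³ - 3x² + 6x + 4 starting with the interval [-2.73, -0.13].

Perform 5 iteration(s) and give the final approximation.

f(x) = x³ - 3x² + 6x + 4
Initial interval: [-2.73, -0.13]

Iteration 1:
  c_1 = (-2.730000 + (-0.130000))/2 = -1.430000
  f(c_1) = f(-1.430000) = -13.638907
  f(a) × f(c) ≥ 0, new interval: [-1.430000, -0.130000]
Iteration 2:
  c_2 = (-1.430000 + (-0.130000))/2 = -0.780000
  f(c_2) = f(-0.780000) = -2.979752
  f(a) × f(c) ≥ 0, new interval: [-0.780000, -0.130000]
Iteration 3:
  c_3 = (-0.780000 + (-0.130000))/2 = -0.455000
  f(c_3) = f(-0.455000) = 0.554729
  f(a) × f(c) < 0, new interval: [-0.780000, -0.455000]
Iteration 4:
  c_4 = (-0.780000 + (-0.455000))/2 = -0.617500
  f(c_4) = f(-0.617500) = -1.084375
  f(a) × f(c) ≥ 0, new interval: [-0.617500, -0.455000]
Iteration 5:
  c_5 = (-0.617500 + (-0.455000))/2 = -0.536250
  f(c_5) = f(-0.536250) = -0.234398
  f(a) × f(c) ≥ 0, new interval: [-0.536250, -0.455000]

After 5 iteration(s), the approximation is c_5 = -0.536250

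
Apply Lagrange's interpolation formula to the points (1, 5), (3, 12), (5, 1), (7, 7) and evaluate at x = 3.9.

Lagrange interpolation formula:
P(x) = Σ yᵢ × Lᵢ(x)
where Lᵢ(x) = Π_{j≠i} (x - xⱼ)/(xᵢ - xⱼ)

L_0(3.9) = (3.9 - 3)/(1 - 3) × (3.9 - 5)/(1 - 5) × (3.9 - 7)/(1 - 7) = -0.063938
L_1(3.9) = (3.9 - 1)/(3 - 1) × (3.9 - 5)/(3 - 5) × (3.9 - 7)/(3 - 7) = 0.618062
L_2(3.9) = (3.9 - 1)/(5 - 1) × (3.9 - 3)/(5 - 3) × (3.9 - 7)/(5 - 7) = 0.505687
L_3(3.9) = (3.9 - 1)/(7 - 1) × (3.9 - 3)/(7 - 3) × (3.9 - 5)/(7 - 5) = -0.059812

P(3.9) = 5×L_0(3.9) + 12×L_1(3.9) + 1×L_2(3.9) + 7×L_3(3.9)
P(3.9) = 7.184062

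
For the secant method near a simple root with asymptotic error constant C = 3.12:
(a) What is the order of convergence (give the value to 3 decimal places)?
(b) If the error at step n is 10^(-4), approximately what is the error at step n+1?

(a) Secant method has superlinear convergence with order φ = (1+√5)/2 ≈ 1.618.
    This means |e_{n+1}| ≈ C|e_n|^1.618.

(b) With |e_n| = 10^(-4) and C = 3.12:
    |e_{n+1}| ≈ 3.12 × (10^(-4))^1.618 = 3.12 × 10^(-6.47)

(a) ≈ 1.618 (golden ratio); (b) |e_{n+1}| ≈ 1.052e-06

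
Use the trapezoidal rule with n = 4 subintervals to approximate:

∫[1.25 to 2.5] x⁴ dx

f(x) = x⁴
a = 1.25, b = 2.5, n = 4
h = (b - a)/n = 0.312500

Trapezoidal rule: (h/2)[f(x₀) + 2f(x₁) + 2f(x₂) + ... + f(xₙ)]

x_0 = 1.2500, f(x_0) = 2.441406, coefficient = 1
x_1 = 1.5625, f(x_1) = 5.960464, coefficient = 2
x_2 = 1.8750, f(x_2) = 12.359619, coefficient = 2
x_3 = 2.1875, f(x_3) = 22.897720, coefficient = 2
x_4 = 2.5000, f(x_4) = 39.062500, coefficient = 1

I ≈ (0.312500/2) × 123.939514 = 19.365549
Exact value: 18.920898
Error: 0.444651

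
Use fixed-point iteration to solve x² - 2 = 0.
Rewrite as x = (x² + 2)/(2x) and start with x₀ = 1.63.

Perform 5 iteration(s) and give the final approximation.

Equation: x² - 2 = 0
Fixed-point form: x = (x² + 2)/(2x)
x₀ = 1.63

x_1 = g(1.630000) = 1.428497
x_2 = g(1.428497) = 1.414285
x_3 = g(1.414285) = 1.414214
x_4 = g(1.414214) = 1.414214
x_5 = g(1.414214) = 1.414214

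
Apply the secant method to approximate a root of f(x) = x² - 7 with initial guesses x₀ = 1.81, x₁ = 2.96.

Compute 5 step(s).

f(x) = x² - 7
x₀ = 1.81, x₁ = 2.96

Secant formula: x_{n+1} = x_n - f(x_n)(x_n - x_{n-1})/(f(x_n) - f(x_{n-1}))

Iteration 1:
  f(1.810000) = -3.723900
  f(2.960000) = 1.761600
  x_2 = 2.960000 - 1.761600×(2.960000 - 1.810000)/(1.761600 - (-3.723900))
       = 2.590692
Iteration 2:
  f(2.960000) = 1.761600
  f(2.590692) = -0.288316
  x_3 = 2.590692 - (-0.288316)×(2.590692 - 2.960000)/(-0.288316 - 1.761600)
       = 2.642634
Iteration 3:
  f(2.590692) = -0.288316
  f(2.642634) = -0.016485
  x_4 = 2.642634 - (-0.016485)×(2.642634 - 2.590692)/(-0.016485 - (-0.288316))
       = 2.645784
Iteration 4:
  f(2.642634) = -0.016485
  f(2.645784) = 0.000174
  x_5 = 2.645784 - 0.000174×(2.645784 - 2.642634)/(0.000174 - (-0.016485))
       = 2.645751
Iteration 5:
  f(2.645784) = 0.000174
  f(2.645751) = 0.000000
  x_6 = 2.645751 - 0.000000×(2.645751 - 2.645784)/(0.000000 - 0.000174)
       = 2.645751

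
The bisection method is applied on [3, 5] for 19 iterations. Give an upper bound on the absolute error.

Bisection error bound: |error| ≤ (b-a)/2^n
|error| ≤ (5 - 3)/2^19 = 2/2^19
|error| ≤ 0.0000038147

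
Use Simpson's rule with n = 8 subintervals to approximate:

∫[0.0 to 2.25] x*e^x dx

f(x) = x*e^x
a = 0.0, b = 2.25, n = 8
h = (b - a)/n = 0.281250

Simpson's rule: (h/3)[f(x₀) + 4f(x₁) + 2f(x₂) + ... + f(xₙ)]

x_0 = 0.0000, f(x_0) = 0.000000, coefficient = 1
x_1 = 0.2812, f(x_1) = 0.372596, coefficient = 4
x_2 = 0.5625, f(x_2) = 0.987218, coefficient = 2
x_3 = 0.8438, f(x_3) = 1.961778, coefficient = 4
x_4 = 1.1250, f(x_4) = 3.465244, coefficient = 2
x_5 = 1.4062, f(x_5) = 5.738378, coefficient = 4
x_6 = 1.6875, f(x_6) = 9.122539, coefficient = 2
x_7 = 1.9688, f(x_7) = 14.099634, coefficient = 4
x_8 = 2.2500, f(x_8) = 21.347406, coefficient = 1

I ≈ (0.281250/3) × 137.186948 = 12.861276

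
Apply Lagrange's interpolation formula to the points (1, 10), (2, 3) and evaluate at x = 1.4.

Lagrange interpolation formula:
P(x) = Σ yᵢ × Lᵢ(x)
where Lᵢ(x) = Π_{j≠i} (x - xⱼ)/(xᵢ - xⱼ)

L_0(1.4) = (1.4 - 2)/(1 - 2) = 0.600000
L_1(1.4) = (1.4 - 1)/(2 - 1) = 0.400000

P(1.4) = 10×L_0(1.4) + 3×L_1(1.4)
P(1.4) = 7.200000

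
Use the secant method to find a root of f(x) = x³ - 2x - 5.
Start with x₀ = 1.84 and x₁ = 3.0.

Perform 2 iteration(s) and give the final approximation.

f(x) = x³ - 2x - 5
x₀ = 1.84, x₁ = 3.0

Secant formula: x_{n+1} = x_n - f(x_n)(x_n - x_{n-1})/(f(x_n) - f(x_{n-1}))

Iteration 1:
  f(1.840000) = -2.450496
  f(3.000000) = 16.000000
  x_2 = 3.000000 - 16.000000×(3.000000 - 1.840000)/(16.000000 - (-2.450496))
       = 1.994065
Iteration 2:
  f(3.000000) = 16.000000
  f(1.994065) = -1.059139
  x_3 = 1.994065 - (-1.059139)×(1.994065 - 3.000000)/(-1.059139 - 16.000000)
       = 2.056520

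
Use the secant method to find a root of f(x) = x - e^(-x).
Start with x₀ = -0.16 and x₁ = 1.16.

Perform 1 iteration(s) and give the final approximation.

f(x) = x - e^(-x)
x₀ = -0.16, x₁ = 1.16

Secant formula: x_{n+1} = x_n - f(x_n)(x_n - x_{n-1})/(f(x_n) - f(x_{n-1}))

Iteration 1:
  f(-0.160000) = -1.333511
  f(1.160000) = 0.846514
  x_2 = 1.160000 - 0.846514×(1.160000 - (-0.160000))/(0.846514 - (-1.333511))
       = 0.647438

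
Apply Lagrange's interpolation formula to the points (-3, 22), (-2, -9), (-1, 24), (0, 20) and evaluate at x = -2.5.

Lagrange interpolation formula:
P(x) = Σ yᵢ × Lᵢ(x)
where Lᵢ(x) = Π_{j≠i} (x - xⱼ)/(xᵢ - xⱼ)

L_0(-2.5) = (-2.5 - (-2))/(-3 - (-2)) × (-2.5 - (-1))/(-3 - (-1)) × (-2.5 - 0)/(-3 - 0) = 0.312500
L_1(-2.5) = (-2.5 - (-3))/(-2 - (-3)) × (-2.5 - (-1))/(-2 - (-1)) × (-2.5 - 0)/(-2 - 0) = 0.937500
L_2(-2.5) = (-2.5 - (-3))/(-1 - (-3)) × (-2.5 - (-2))/(-1 - (-2)) × (-2.5 - 0)/(-1 - 0) = -0.312500
L_3(-2.5) = (-2.5 - (-3))/(0 - (-3)) × (-2.5 - (-2))/(0 - (-2)) × (-2.5 - (-1))/(0 - (-1)) = 0.062500

P(-2.5) = 22×L_0(-2.5) + (-9)×L_1(-2.5) + 24×L_2(-2.5) + 20×L_3(-2.5)
P(-2.5) = -7.812500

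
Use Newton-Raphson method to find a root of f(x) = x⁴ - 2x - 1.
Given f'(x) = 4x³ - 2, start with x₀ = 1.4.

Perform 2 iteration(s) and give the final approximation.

f(x) = x⁴ - 2x - 1
f'(x) = 4x³ - 2
x₀ = 1.4

Newton-Raphson formula: x_{n+1} = x_n - f(x_n)/f'(x_n)

Iteration 1:
  f(1.400000) = 0.041600
  f'(1.400000) = 8.976000
  x_1 = 1.400000 - 0.041600/8.976000 = 1.395365
Iteration 2:
  f(1.395365) = 0.000252
  f'(1.395365) = 8.867355
  x_2 = 1.395365 - 0.000252/8.867355 = 1.395337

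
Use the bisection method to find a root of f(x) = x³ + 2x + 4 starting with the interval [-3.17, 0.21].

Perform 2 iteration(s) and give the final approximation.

f(x) = x³ + 2x + 4
Initial interval: [-3.17, 0.21]

Iteration 1:
  c_1 = (-3.170000 + 0.210000)/2 = -1.480000
  f(c_1) = f(-1.480000) = -2.201792
  f(a) × f(c) ≥ 0, new interval: [-1.480000, 0.210000]
Iteration 2:
  c_2 = (-1.480000 + 0.210000)/2 = -0.635000
  f(c_2) = f(-0.635000) = 2.473952
  f(a) × f(c) < 0, new interval: [-1.480000, -0.635000]

After 2 iteration(s), the approximation is c_2 = -0.635000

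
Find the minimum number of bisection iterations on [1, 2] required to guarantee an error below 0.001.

We need (b-a)/2^n ≤ 0.001
(2 - 1)/2^n ≤ 0.001
1/2^n ≤ 0.001
2^n ≥ 1000
n ≥ log₂(1000) = 9.97
n ≥ 10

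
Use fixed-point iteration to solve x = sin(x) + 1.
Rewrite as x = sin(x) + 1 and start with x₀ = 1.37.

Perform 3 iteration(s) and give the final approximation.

Equation: x = sin(x) + 1
Fixed-point form: x = sin(x) + 1
x₀ = 1.37

x_1 = g(1.370000) = 1.979908
x_2 = g(1.979908) = 1.917475
x_3 = g(1.917475) = 1.940507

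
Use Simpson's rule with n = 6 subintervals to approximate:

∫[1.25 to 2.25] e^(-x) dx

f(x) = e^(-x)
a = 1.25, b = 2.25, n = 6
h = (b - a)/n = 0.166667

Simpson's rule: (h/3)[f(x₀) + 4f(x₁) + 2f(x₂) + ... + f(xₙ)]

x_0 = 1.2500, f(x_0) = 0.286505, coefficient = 1
x_1 = 1.4167, f(x_1) = 0.242521, coefficient = 4
x_2 = 1.5833, f(x_2) = 0.205290, coefficient = 2
x_3 = 1.7500, f(x_3) = 0.173774, coefficient = 4
x_4 = 1.9167, f(x_4) = 0.147096, coefficient = 2
x_5 = 2.0833, f(x_5) = 0.124514, coefficient = 4
x_6 = 2.2500, f(x_6) = 0.105399, coefficient = 1

I ≈ (0.166667/3) × 3.259914 = 0.181106
Exact value: 0.181106
Error: 0.000001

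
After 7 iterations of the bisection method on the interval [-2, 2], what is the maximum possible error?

Bisection error bound: |error| ≤ (b-a)/2^n
|error| ≤ (2 - (-2))/2^7 = 4/2^7
|error| ≤ 0.0312500000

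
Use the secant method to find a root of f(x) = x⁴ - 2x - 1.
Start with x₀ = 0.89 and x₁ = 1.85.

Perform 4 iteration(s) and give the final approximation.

f(x) = x⁴ - 2x - 1
x₀ = 0.89, x₁ = 1.85

Secant formula: x_{n+1} = x_n - f(x_n)(x_n - x_{n-1})/(f(x_n) - f(x_{n-1}))

Iteration 1:
  f(0.890000) = -2.152578
  f(1.850000) = 7.013506
  x_2 = 1.850000 - 7.013506×(1.850000 - 0.890000)/(7.013506 - (-2.152578))
       = 1.115448
Iteration 2:
  f(1.850000) = 7.013506
  f(1.115448) = -1.682802
  x_3 = 1.115448 - (-1.682802)×(1.115448 - 1.850000)/(-1.682802 - 7.013506)
       = 1.257589
Iteration 3:
  f(1.115448) = -1.682802
  f(1.257589) = -1.013938
  x_4 = 1.257589 - (-1.013938)×(1.257589 - 1.115448)/(-1.013938 - (-1.682802))
       = 1.473063
Iteration 4:
  f(1.257589) = -1.013938
  f(1.473063) = 0.762405
  x_5 = 1.473063 - 0.762405×(1.473063 - 1.257589)/(0.762405 - (-1.013938))
       = 1.380582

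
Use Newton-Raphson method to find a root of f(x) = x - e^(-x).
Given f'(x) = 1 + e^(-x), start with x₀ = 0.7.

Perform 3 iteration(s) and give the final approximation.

f(x) = x - e^(-x)
f'(x) = 1 + e^(-x)
x₀ = 0.7

Newton-Raphson formula: x_{n+1} = x_n - f(x_n)/f'(x_n)

Iteration 1:
  f(0.700000) = 0.203415
  f'(0.700000) = 1.496585
  x_1 = 0.700000 - 0.203415/1.496585 = 0.564081
Iteration 2:
  f(0.564081) = -0.004802
  f'(0.564081) = 1.568883
  x_2 = 0.564081 - (-0.004802)/1.568883 = 0.567142
Iteration 3:
  f(0.567142) = -0.000003
  f'(0.567142) = 1.567144
  x_3 = 0.567142 - (-0.000003)/1.567144 = 0.567143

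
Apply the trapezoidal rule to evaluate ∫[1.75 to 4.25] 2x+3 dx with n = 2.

f(x) = 2x+3
a = 1.75, b = 4.25, n = 2
h = (b - a)/n = 1.250000

Trapezoidal rule: (h/2)[f(x₀) + 2f(x₁) + 2f(x₂) + ... + f(xₙ)]

x_0 = 1.7500, f(x_0) = 6.500000, coefficient = 1
x_1 = 3.0000, f(x_1) = 9.000000, coefficient = 2
x_2 = 4.2500, f(x_2) = 11.500000, coefficient = 1

I ≈ (1.250000/2) × 36.000000 = 22.500000
Exact value: 22.500000
Error: 0.000000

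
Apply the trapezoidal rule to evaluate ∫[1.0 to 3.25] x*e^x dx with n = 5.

f(x) = x*e^x
a = 1.0, b = 3.25, n = 5
h = (b - a)/n = 0.450000

Trapezoidal rule: (h/2)[f(x₀) + 2f(x₁) + 2f(x₂) + ... + f(xₙ)]

x_0 = 1.0000, f(x_0) = 2.718282, coefficient = 1
x_1 = 1.4500, f(x_1) = 6.181516, coefficient = 2
x_2 = 1.9000, f(x_2) = 12.703199, coefficient = 2
x_3 = 2.3500, f(x_3) = 24.641089, coefficient = 2
x_4 = 2.8000, f(x_4) = 46.045011, coefficient = 2
x_5 = 3.2500, f(x_5) = 83.818605, coefficient = 1

I ≈ (0.450000/2) × 265.678517 = 59.777666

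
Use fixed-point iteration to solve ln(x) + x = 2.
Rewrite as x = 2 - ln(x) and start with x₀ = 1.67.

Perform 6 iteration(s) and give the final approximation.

Equation: ln(x) + x = 2
Fixed-point form: x = 2 - ln(x)
x₀ = 1.67

x_1 = g(1.670000) = 1.487176
x_2 = g(1.487176) = 1.603121
x_3 = g(1.603121) = 1.528048
x_4 = g(1.528048) = 1.576009
x_5 = g(1.576009) = 1.545104
x_6 = g(1.545104) = 1.564909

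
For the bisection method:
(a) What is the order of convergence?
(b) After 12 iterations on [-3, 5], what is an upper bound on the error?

(a) Bisection has linear (order 1) convergence; the error is halved each step.

(b) Error bound = (b-a)/2^n = (5 - (-3))/2^{12}
    = 8/2^{12}

(a) 1 (linear); (b) error ≤ 1.95e-03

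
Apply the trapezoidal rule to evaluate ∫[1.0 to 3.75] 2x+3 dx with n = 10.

f(x) = 2x+3
a = 1.0, b = 3.75, n = 10
h = (b - a)/n = 0.275000

Trapezoidal rule: (h/2)[f(x₀) + 2f(x₁) + 2f(x₂) + ... + f(xₙ)]

x_0 = 1.0000, f(x_0) = 5.000000, coefficient = 1
x_1 = 1.2750, f(x_1) = 5.550000, coefficient = 2
x_2 = 1.5500, f(x_2) = 6.100000, coefficient = 2
x_3 = 1.8250, f(x_3) = 6.650000, coefficient = 2
x_4 = 2.1000, f(x_4) = 7.200000, coefficient = 2
x_5 = 2.3750, f(x_5) = 7.750000, coefficient = 2
x_6 = 2.6500, f(x_6) = 8.300000, coefficient = 2
x_7 = 2.9250, f(x_7) = 8.850000, coefficient = 2
x_8 = 3.2000, f(x_8) = 9.400000, coefficient = 2
x_9 = 3.4750, f(x_9) = 9.950000, coefficient = 2
x_10 = 3.7500, f(x_10) = 10.500000, coefficient = 1

I ≈ (0.275000/2) × 155.000000 = 21.312500
Exact value: 21.312500
Error: 0.000000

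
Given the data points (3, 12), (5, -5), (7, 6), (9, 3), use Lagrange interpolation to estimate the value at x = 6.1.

Lagrange interpolation formula:
P(x) = Σ yᵢ × Lᵢ(x)
where Lᵢ(x) = Π_{j≠i} (x - xⱼ)/(xᵢ - xⱼ)

L_0(6.1) = (6.1 - 5)/(3 - 5) × (6.1 - 7)/(3 - 7) × (6.1 - 9)/(3 - 9) = -0.059813
L_1(6.1) = (6.1 - 3)/(5 - 3) × (6.1 - 7)/(5 - 7) × (6.1 - 9)/(5 - 9) = 0.505688
L_2(6.1) = (6.1 - 3)/(7 - 3) × (6.1 - 5)/(7 - 5) × (6.1 - 9)/(7 - 9) = 0.618062
L_3(6.1) = (6.1 - 3)/(9 - 3) × (6.1 - 5)/(9 - 5) × (6.1 - 7)/(9 - 7) = -0.063938

P(6.1) = 12×L_0(6.1) + (-5)×L_1(6.1) + 6×L_2(6.1) + 3×L_3(6.1)
P(6.1) = 0.270375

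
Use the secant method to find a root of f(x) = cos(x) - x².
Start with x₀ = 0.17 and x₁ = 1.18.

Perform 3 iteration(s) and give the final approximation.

f(x) = cos(x) - x²
x₀ = 0.17, x₁ = 1.18

Secant formula: x_{n+1} = x_n - f(x_n)(x_n - x_{n-1})/(f(x_n) - f(x_{n-1}))

Iteration 1:
  f(0.170000) = 0.956685
  f(1.180000) = -1.011475
  x_2 = 1.180000 - (-1.011475)×(1.180000 - 0.170000)/(-1.011475 - 0.956685)
       = 0.660942
Iteration 2:
  f(1.180000) = -1.011475
  f(0.660942) = 0.352571
  x_3 = 0.660942 - 0.352571×(0.660942 - 1.180000)/(0.352571 - (-1.011475))
       = 0.795105
Iteration 3:
  f(0.660942) = 0.352571
  f(0.795105) = 0.068018
  x_4 = 0.795105 - 0.068018×(0.795105 - 0.660942)/(0.068018 - 0.352571)
       = 0.827175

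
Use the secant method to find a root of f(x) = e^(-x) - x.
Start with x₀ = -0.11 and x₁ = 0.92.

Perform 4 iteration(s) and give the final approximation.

f(x) = e^(-x) - x
x₀ = -0.11, x₁ = 0.92

Secant formula: x_{n+1} = x_n - f(x_n)(x_n - x_{n-1})/(f(x_n) - f(x_{n-1}))

Iteration 1:
  f(-0.110000) = 1.226278
  f(0.920000) = -0.521481
  x_2 = 0.920000 - (-0.521481)×(0.920000 - (-0.110000))/(-0.521481 - 1.226278)
       = 0.612678
Iteration 2:
  f(0.920000) = -0.521481
  f(0.612678) = -0.070780
  x_3 = 0.612678 - (-0.070780)×(0.612678 - 0.920000)/(-0.070780 - (-0.521481))
       = 0.564415
Iteration 3:
  f(0.612678) = -0.070780
  f(0.564415) = 0.004278
  x_4 = 0.564415 - 0.004278×(0.564415 - 0.612678)/(0.004278 - (-0.070780))
       = 0.567166
Iteration 4:
  f(0.564415) = 0.004278
  f(0.567166) = -0.000035
  x_5 = 0.567166 - (-0.000035)×(0.567166 - 0.564415)/(-0.000035 - 0.004278)
       = 0.567143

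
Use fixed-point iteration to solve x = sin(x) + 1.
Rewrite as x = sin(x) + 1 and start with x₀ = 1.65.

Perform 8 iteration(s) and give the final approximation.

Equation: x = sin(x) + 1
Fixed-point form: x = sin(x) + 1
x₀ = 1.65

x_1 = g(1.650000) = 1.996865
x_2 = g(1.996865) = 1.910598
x_3 = g(1.910598) = 1.942821
x_4 = g(1.942821) = 1.931593
x_5 = g(1.931593) = 1.935616
x_6 = g(1.935616) = 1.934188
x_7 = g(1.934188) = 1.934697
x_8 = g(1.934697) = 1.934516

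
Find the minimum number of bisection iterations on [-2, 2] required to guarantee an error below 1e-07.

We need (b-a)/2^n ≤ 1e-07
(2 - (-2))/2^n ≤ 1e-07
4/2^n ≤ 1e-07
2^n ≥ 40000000
n ≥ log₂(40000000) = 25.25
n ≥ 26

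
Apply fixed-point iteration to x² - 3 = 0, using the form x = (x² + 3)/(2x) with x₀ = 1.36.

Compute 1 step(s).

Equation: x² - 3 = 0
Fixed-point form: x = (x² + 3)/(2x)
x₀ = 1.36

x_1 = g(1.360000) = 1.782941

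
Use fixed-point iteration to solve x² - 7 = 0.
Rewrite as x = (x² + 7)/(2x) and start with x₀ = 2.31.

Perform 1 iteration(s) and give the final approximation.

Equation: x² - 7 = 0
Fixed-point form: x = (x² + 7)/(2x)
x₀ = 2.31

x_1 = g(2.310000) = 2.670152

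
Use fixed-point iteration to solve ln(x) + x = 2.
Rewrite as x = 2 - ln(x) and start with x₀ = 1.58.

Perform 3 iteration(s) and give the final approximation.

Equation: ln(x) + x = 2
Fixed-point form: x = 2 - ln(x)
x₀ = 1.58

x_1 = g(1.580000) = 1.542575
x_2 = g(1.542575) = 1.566547
x_3 = g(1.566547) = 1.551126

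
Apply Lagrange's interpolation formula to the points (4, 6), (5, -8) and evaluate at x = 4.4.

Lagrange interpolation formula:
P(x) = Σ yᵢ × Lᵢ(x)
where Lᵢ(x) = Π_{j≠i} (x - xⱼ)/(xᵢ - xⱼ)

L_0(4.4) = (4.4 - 5)/(4 - 5) = 0.600000
L_1(4.4) = (4.4 - 4)/(5 - 4) = 0.400000

P(4.4) = 6×L_0(4.4) + (-8)×L_1(4.4)
P(4.4) = 0.400000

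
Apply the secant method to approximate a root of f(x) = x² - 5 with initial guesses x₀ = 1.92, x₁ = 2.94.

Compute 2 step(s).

f(x) = x² - 5
x₀ = 1.92, x₁ = 2.94

Secant formula: x_{n+1} = x_n - f(x_n)(x_n - x_{n-1})/(f(x_n) - f(x_{n-1}))

Iteration 1:
  f(1.920000) = -1.313600
  f(2.940000) = 3.643600
  x_2 = 2.940000 - 3.643600×(2.940000 - 1.920000)/(3.643600 - (-1.313600))
       = 2.190288
Iteration 2:
  f(2.940000) = 3.643600
  f(2.190288) = -0.202638
  x_3 = 2.190288 - (-0.202638)×(2.190288 - 2.940000)/(-0.202638 - 3.643600)
       = 2.229786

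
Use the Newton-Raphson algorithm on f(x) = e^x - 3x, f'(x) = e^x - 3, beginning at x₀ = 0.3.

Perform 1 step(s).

f(x) = e^x - 3x
f'(x) = e^x - 3
x₀ = 0.3

Newton-Raphson formula: x_{n+1} = x_n - f(x_n)/f'(x_n)

Iteration 1:
  f(0.300000) = 0.449859
  f'(0.300000) = -1.650141
  x_1 = 0.300000 - 0.449859/(-1.650141) = 0.572618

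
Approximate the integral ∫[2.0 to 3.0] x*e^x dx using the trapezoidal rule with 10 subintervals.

f(x) = x*e^x
a = 2.0, b = 3.0, n = 10
h = (b - a)/n = 0.100000

Trapezoidal rule: (h/2)[f(x₀) + 2f(x₁) + 2f(x₂) + ... + f(xₙ)]

x_0 = 2.0000, f(x_0) = 14.778112, coefficient = 1
x_1 = 2.1000, f(x_1) = 17.148957, coefficient = 2
x_2 = 2.2000, f(x_2) = 19.855030, coefficient = 2
x_3 = 2.3000, f(x_3) = 22.940620, coefficient = 2
x_4 = 2.4000, f(x_4) = 26.455623, coefficient = 2
x_5 = 2.5000, f(x_5) = 30.456235, coefficient = 2
x_6 = 2.6000, f(x_6) = 35.005719, coefficient = 2
x_7 = 2.7000, f(x_7) = 40.175276, coefficient = 2
x_8 = 2.8000, f(x_8) = 46.045011, coefficient = 2
x_9 = 2.9000, f(x_9) = 52.705022, coefficient = 2
x_10 = 3.0000, f(x_10) = 60.256611, coefficient = 1

I ≈ (0.100000/2) × 656.609706 = 32.830485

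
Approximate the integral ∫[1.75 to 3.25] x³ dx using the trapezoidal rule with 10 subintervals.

f(x) = x³
a = 1.75, b = 3.25, n = 10
h = (b - a)/n = 0.150000

Trapezoidal rule: (h/2)[f(x₀) + 2f(x₁) + 2f(x₂) + ... + f(xₙ)]

x_0 = 1.7500, f(x_0) = 5.359375, coefficient = 1
x_1 = 1.9000, f(x_1) = 6.859000, coefficient = 2
x_2 = 2.0500, f(x_2) = 8.615125, coefficient = 2
x_3 = 2.2000, f(x_3) = 10.648000, coefficient = 2
x_4 = 2.3500, f(x_4) = 12.977875, coefficient = 2
x_5 = 2.5000, f(x_5) = 15.625000, coefficient = 2
x_6 = 2.6500, f(x_6) = 18.609625, coefficient = 2
x_7 = 2.8000, f(x_7) = 21.952000, coefficient = 2
x_8 = 2.9500, f(x_8) = 25.672375, coefficient = 2
x_9 = 3.1000, f(x_9) = 29.791000, coefficient = 2
x_10 = 3.2500, f(x_10) = 34.328125, coefficient = 1

I ≈ (0.150000/2) × 341.187500 = 25.589062
Exact value: 25.546875
Error: 0.042187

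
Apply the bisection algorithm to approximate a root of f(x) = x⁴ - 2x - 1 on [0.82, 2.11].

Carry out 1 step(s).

f(x) = x⁴ - 2x - 1
Initial interval: [0.82, 2.11]

Iteration 1:
  c_1 = (0.820000 + 2.110000)/2 = 1.465000
  f(c_1) = f(1.465000) = 0.676282
  f(a) × f(c) < 0, new interval: [0.820000, 1.465000]

After 1 iteration(s), the approximation is c_1 = 1.465000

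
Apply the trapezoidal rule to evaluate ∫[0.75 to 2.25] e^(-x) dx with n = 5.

f(x) = e^(-x)
a = 0.75, b = 2.25, n = 5
h = (b - a)/n = 0.300000

Trapezoidal rule: (h/2)[f(x₀) + 2f(x₁) + 2f(x₂) + ... + f(xₙ)]

x_0 = 0.7500, f(x_0) = 0.472367, coefficient = 1
x_1 = 1.0500, f(x_1) = 0.349938, coefficient = 2
x_2 = 1.3500, f(x_2) = 0.259240, coefficient = 2
x_3 = 1.6500, f(x_3) = 0.192050, coefficient = 2
x_4 = 1.9500, f(x_4) = 0.142274, coefficient = 2
x_5 = 2.2500, f(x_5) = 0.105399, coefficient = 1

I ≈ (0.300000/2) × 2.464770 = 0.369715
Exact value: 0.366967
Error: 0.002748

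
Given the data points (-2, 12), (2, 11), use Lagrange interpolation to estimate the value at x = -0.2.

Lagrange interpolation formula:
P(x) = Σ yᵢ × Lᵢ(x)
where Lᵢ(x) = Π_{j≠i} (x - xⱼ)/(xᵢ - xⱼ)

L_0(-0.2) = (-0.2 - 2)/(-2 - 2) = 0.550000
L_1(-0.2) = (-0.2 - (-2))/(2 - (-2)) = 0.450000

P(-0.2) = 12×L_0(-0.2) + 11×L_1(-0.2)
P(-0.2) = 11.550000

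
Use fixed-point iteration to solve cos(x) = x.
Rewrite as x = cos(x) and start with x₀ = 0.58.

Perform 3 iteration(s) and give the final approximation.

Equation: cos(x) = x
Fixed-point form: x = cos(x)
x₀ = 0.58

x_1 = g(0.580000) = 0.836463
x_2 = g(0.836463) = 0.670093
x_3 = g(0.670093) = 0.783764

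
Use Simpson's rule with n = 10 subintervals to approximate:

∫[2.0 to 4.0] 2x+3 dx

f(x) = 2x+3
a = 2.0, b = 4.0, n = 10
h = (b - a)/n = 0.200000

Simpson's rule: (h/3)[f(x₀) + 4f(x₁) + 2f(x₂) + ... + f(xₙ)]

x_0 = 2.0000, f(x_0) = 7.000000, coefficient = 1
x_1 = 2.2000, f(x_1) = 7.400000, coefficient = 4
x_2 = 2.4000, f(x_2) = 7.800000, coefficient = 2
x_3 = 2.6000, f(x_3) = 8.200000, coefficient = 4
x_4 = 2.8000, f(x_4) = 8.600000, coefficient = 2
x_5 = 3.0000, f(x_5) = 9.000000, coefficient = 4
x_6 = 3.2000, f(x_6) = 9.400000, coefficient = 2
x_7 = 3.4000, f(x_7) = 9.800000, coefficient = 4
x_8 = 3.6000, f(x_8) = 10.200000, coefficient = 2
x_9 = 3.8000, f(x_9) = 10.600000, coefficient = 4
x_10 = 4.0000, f(x_10) = 11.000000, coefficient = 1

I ≈ (0.200000/3) × 270.000000 = 18.000000
Exact value: 18.000000
Error: 0.000000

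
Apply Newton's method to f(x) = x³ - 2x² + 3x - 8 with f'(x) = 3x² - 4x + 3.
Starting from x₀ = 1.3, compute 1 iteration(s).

f(x) = x³ - 2x² + 3x - 8
f'(x) = 3x² - 4x + 3
x₀ = 1.3

Newton-Raphson formula: x_{n+1} = x_n - f(x_n)/f'(x_n)

Iteration 1:
  f(1.300000) = -5.283000
  f'(1.300000) = 2.870000
  x_1 = 1.300000 - (-5.283000)/2.870000 = 3.140767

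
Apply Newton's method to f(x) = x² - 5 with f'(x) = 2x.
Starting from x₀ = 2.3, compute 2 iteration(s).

f(x) = x² - 5
f'(x) = 2x
x₀ = 2.3

Newton-Raphson formula: x_{n+1} = x_n - f(x_n)/f'(x_n)

Iteration 1:
  f(2.300000) = 0.290000
  f'(2.300000) = 4.600000
  x_1 = 2.300000 - 0.290000/4.600000 = 2.236957
Iteration 2:
  f(2.236957) = 0.003974
  f'(2.236957) = 4.473913
  x_2 = 2.236957 - 0.003974/4.473913 = 2.236068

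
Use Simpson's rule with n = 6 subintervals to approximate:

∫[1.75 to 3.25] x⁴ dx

f(x) = x⁴
a = 1.75, b = 3.25, n = 6
h = (b - a)/n = 0.250000

Simpson's rule: (h/3)[f(x₀) + 4f(x₁) + 2f(x₂) + ... + f(xₙ)]

x_0 = 1.7500, f(x_0) = 9.378906, coefficient = 1
x_1 = 2.0000, f(x_1) = 16.000000, coefficient = 4
x_2 = 2.2500, f(x_2) = 25.628906, coefficient = 2
x_3 = 2.5000, f(x_3) = 39.062500, coefficient = 4
x_4 = 2.7500, f(x_4) = 57.191406, coefficient = 2
x_5 = 3.0000, f(x_5) = 81.000000, coefficient = 4
x_6 = 3.2500, f(x_6) = 111.566406, coefficient = 1

I ≈ (0.250000/3) × 830.835938 = 69.236328
Exact value: 69.235547
Error: 0.000781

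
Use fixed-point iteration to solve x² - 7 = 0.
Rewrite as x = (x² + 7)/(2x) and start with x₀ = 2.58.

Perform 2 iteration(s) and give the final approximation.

Equation: x² - 7 = 0
Fixed-point form: x = (x² + 7)/(2x)
x₀ = 2.58

x_1 = g(2.580000) = 2.646589
x_2 = g(2.646589) = 2.645751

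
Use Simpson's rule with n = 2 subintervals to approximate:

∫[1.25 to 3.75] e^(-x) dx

f(x) = e^(-x)
a = 1.25, b = 3.75, n = 2
h = (b - a)/n = 1.250000

Simpson's rule: (h/3)[f(x₀) + 4f(x₁) + 2f(x₂) + ... + f(xₙ)]

x_0 = 1.2500, f(x_0) = 0.286505, coefficient = 1
x_1 = 2.5000, f(x_1) = 0.082085, coefficient = 4
x_2 = 3.7500, f(x_2) = 0.023518, coefficient = 1

I ≈ (1.250000/3) × 0.638363 = 0.265984
Exact value: 0.262987
Error: 0.002997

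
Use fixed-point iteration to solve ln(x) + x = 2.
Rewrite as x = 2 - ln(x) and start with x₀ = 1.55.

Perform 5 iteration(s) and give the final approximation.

Equation: ln(x) + x = 2
Fixed-point form: x = 2 - ln(x)
x₀ = 1.55

x_1 = g(1.550000) = 1.561745
x_2 = g(1.561745) = 1.554196
x_3 = g(1.554196) = 1.559042
x_4 = g(1.559042) = 1.555929
x_5 = g(1.555929) = 1.557927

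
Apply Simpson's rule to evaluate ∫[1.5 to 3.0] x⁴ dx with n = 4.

f(x) = x⁴
a = 1.5, b = 3.0, n = 4
h = (b - a)/n = 0.375000

Simpson's rule: (h/3)[f(x₀) + 4f(x₁) + 2f(x₂) + ... + f(xₙ)]

x_0 = 1.5000, f(x_0) = 5.062500, coefficient = 1
x_1 = 1.8750, f(x_1) = 12.359619, coefficient = 4
x_2 = 2.2500, f(x_2) = 25.628906, coefficient = 2
x_3 = 2.6250, f(x_3) = 47.480713, coefficient = 4
x_4 = 3.0000, f(x_4) = 81.000000, coefficient = 1

I ≈ (0.375000/3) × 376.681641 = 47.085205
Exact value: 47.081250
Error: 0.003955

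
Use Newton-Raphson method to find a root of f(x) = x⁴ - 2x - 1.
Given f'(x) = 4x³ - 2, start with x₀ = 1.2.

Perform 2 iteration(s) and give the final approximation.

f(x) = x⁴ - 2x - 1
f'(x) = 4x³ - 2
x₀ = 1.2

Newton-Raphson formula: x_{n+1} = x_n - f(x_n)/f'(x_n)

Iteration 1:
  f(1.200000) = -1.326400
  f'(1.200000) = 4.912000
  x_1 = 1.200000 - (-1.326400)/4.912000 = 1.470033
Iteration 2:
  f(1.470033) = 0.729838
  f'(1.470033) = 10.706937
  x_2 = 1.470033 - 0.729838/10.706937 = 1.401868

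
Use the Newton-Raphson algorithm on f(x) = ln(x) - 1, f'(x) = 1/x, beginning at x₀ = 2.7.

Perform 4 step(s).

f(x) = ln(x) - 1
f'(x) = 1/x
x₀ = 2.7

Newton-Raphson formula: x_{n+1} = x_n - f(x_n)/f'(x_n)

Iteration 1:
  f(2.700000) = -0.006748
  f'(2.700000) = 0.370370
  x_1 = 2.700000 - (-0.006748)/0.370370 = 2.718220
Iteration 2:
  f(2.718220) = -0.000023
  f'(2.718220) = 0.367888
  x_2 = 2.718220 - (-0.000023)/0.367888 = 2.718282
Iteration 3:
  f(2.718282) = 0.000000
  f'(2.718282) = 0.367879
  x_3 = 2.718282 - 0.000000/0.367879 = 2.718282
Iteration 4:
  f(2.718282) = 0.000000
  f'(2.718282) = 0.367879
  x_4 = 2.718282 - 0.000000/0.367879 = 2.718282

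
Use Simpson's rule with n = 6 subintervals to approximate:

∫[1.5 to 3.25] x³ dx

f(x) = x³
a = 1.5, b = 3.25, n = 6
h = (b - a)/n = 0.291667

Simpson's rule: (h/3)[f(x₀) + 4f(x₁) + 2f(x₂) + ... + f(xₙ)]

x_0 = 1.5000, f(x_0) = 3.375000, coefficient = 1
x_1 = 1.7917, f(x_1) = 5.751374, coefficient = 4
x_2 = 2.0833, f(x_2) = 9.042245, coefficient = 2
x_3 = 2.3750, f(x_3) = 13.396484, coefficient = 4
x_4 = 2.6667, f(x_4) = 18.962963, coefficient = 2
x_5 = 2.9583, f(x_5) = 25.890553, coefficient = 4
x_6 = 3.2500, f(x_6) = 34.328125, coefficient = 1

I ≈ (0.291667/3) × 273.867188 = 26.625977
Exact value: 26.625977
Error: 0.000000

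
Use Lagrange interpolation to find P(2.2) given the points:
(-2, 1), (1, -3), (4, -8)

Lagrange interpolation formula:
P(x) = Σ yᵢ × Lᵢ(x)
where Lᵢ(x) = Π_{j≠i} (x - xⱼ)/(xᵢ - xⱼ)

L_0(2.2) = (2.2 - 1)/(-2 - 1) × (2.2 - 4)/(-2 - 4) = -0.120000
L_1(2.2) = (2.2 - (-2))/(1 - (-2)) × (2.2 - 4)/(1 - 4) = 0.840000
L_2(2.2) = (2.2 - (-2))/(4 - (-2)) × (2.2 - 1)/(4 - 1) = 0.280000

P(2.2) = 1×L_0(2.2) + (-3)×L_1(2.2) + (-8)×L_2(2.2)
P(2.2) = -4.880000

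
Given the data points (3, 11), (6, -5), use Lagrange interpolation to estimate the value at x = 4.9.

Lagrange interpolation formula:
P(x) = Σ yᵢ × Lᵢ(x)
where Lᵢ(x) = Π_{j≠i} (x - xⱼ)/(xᵢ - xⱼ)

L_0(4.9) = (4.9 - 6)/(3 - 6) = 0.366667
L_1(4.9) = (4.9 - 3)/(6 - 3) = 0.633333

P(4.9) = 11×L_0(4.9) + (-5)×L_1(4.9)
P(4.9) = 0.866667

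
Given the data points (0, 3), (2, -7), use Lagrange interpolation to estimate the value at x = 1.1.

Lagrange interpolation formula:
P(x) = Σ yᵢ × Lᵢ(x)
where Lᵢ(x) = Π_{j≠i} (x - xⱼ)/(xᵢ - xⱼ)

L_0(1.1) = (1.1 - 2)/(0 - 2) = 0.450000
L_1(1.1) = (1.1 - 0)/(2 - 0) = 0.550000

P(1.1) = 3×L_0(1.1) + (-7)×L_1(1.1)
P(1.1) = -2.500000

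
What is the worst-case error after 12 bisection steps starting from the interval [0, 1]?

Bisection error bound: |error| ≤ (b-a)/2^n
|error| ≤ (1 - 0)/2^12 = 1/2^12
|error| ≤ 0.0002441406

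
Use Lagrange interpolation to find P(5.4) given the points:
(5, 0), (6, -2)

Lagrange interpolation formula:
P(x) = Σ yᵢ × Lᵢ(x)
where Lᵢ(x) = Π_{j≠i} (x - xⱼ)/(xᵢ - xⱼ)

L_0(5.4) = (5.4 - 6)/(5 - 6) = 0.600000
L_1(5.4) = (5.4 - 5)/(6 - 5) = 0.400000

P(5.4) = 0×L_0(5.4) + (-2)×L_1(5.4)
P(5.4) = -0.800000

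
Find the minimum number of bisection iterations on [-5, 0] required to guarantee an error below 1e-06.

We need (b-a)/2^n ≤ 1e-06
(0 - (-5))/2^n ≤ 1e-06
5/2^n ≤ 1e-06
2^n ≥ 5000000
n ≥ log₂(5000000) = 22.25
n ≥ 23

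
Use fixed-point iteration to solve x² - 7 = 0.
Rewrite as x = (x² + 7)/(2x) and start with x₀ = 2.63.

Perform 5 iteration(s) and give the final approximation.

Equation: x² - 7 = 0
Fixed-point form: x = (x² + 7)/(2x)
x₀ = 2.63

x_1 = g(2.630000) = 2.645798
x_2 = g(2.645798) = 2.645751
x_3 = g(2.645751) = 2.645751
x_4 = g(2.645751) = 2.645751
x_5 = g(2.645751) = 2.645751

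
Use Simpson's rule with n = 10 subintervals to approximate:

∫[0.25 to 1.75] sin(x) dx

f(x) = sin(x)
a = 0.25, b = 1.75, n = 10
h = (b - a)/n = 0.150000

Simpson's rule: (h/3)[f(x₀) + 4f(x₁) + 2f(x₂) + ... + f(xₙ)]

x_0 = 0.2500, f(x_0) = 0.247404, coefficient = 1
x_1 = 0.4000, f(x_1) = 0.389418, coefficient = 4
x_2 = 0.5500, f(x_2) = 0.522687, coefficient = 2
x_3 = 0.7000, f(x_3) = 0.644218, coefficient = 4
x_4 = 0.8500, f(x_4) = 0.751280, coefficient = 2
x_5 = 1.0000, f(x_5) = 0.841471, coefficient = 4
x_6 = 1.1500, f(x_6) = 0.912764, coefficient = 2
x_7 = 1.3000, f(x_7) = 0.963558, coefficient = 4
x_8 = 1.4500, f(x_8) = 0.992713, coefficient = 2
x_9 = 1.6000, f(x_9) = 0.999574, coefficient = 4
x_10 = 1.7500, f(x_10) = 0.983986, coefficient = 1

I ≈ (0.150000/3) × 22.943234 = 1.147162
Exact value: 1.147158
Error: 0.000003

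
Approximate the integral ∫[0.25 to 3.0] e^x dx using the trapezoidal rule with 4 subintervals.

f(x) = e^x
a = 0.25, b = 3.0, n = 4
h = (b - a)/n = 0.687500

Trapezoidal rule: (h/2)[f(x₀) + 2f(x₁) + 2f(x₂) + ... + f(xₙ)]

x_0 = 0.2500, f(x_0) = 1.284025, coefficient = 1
x_1 = 0.9375, f(x_1) = 2.553589, coefficient = 2
x_2 = 1.6250, f(x_2) = 5.078419, coefficient = 2
x_3 = 2.3125, f(x_3) = 10.099642, coefficient = 2
x_4 = 3.0000, f(x_4) = 20.085537, coefficient = 1

I ≈ (0.687500/2) × 56.832864 = 19.536297
Exact value: 18.801512
Error: 0.734785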